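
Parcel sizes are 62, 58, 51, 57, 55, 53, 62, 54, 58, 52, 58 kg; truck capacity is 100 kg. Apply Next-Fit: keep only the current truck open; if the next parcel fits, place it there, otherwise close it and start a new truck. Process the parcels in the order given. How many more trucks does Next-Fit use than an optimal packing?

0

Next-Fit: [62] [58] [51] [57] [55] [53] [62] [54] [58] [52] [58] → 11 trucks.
11 parcels exceed 50 kg (half the capacity), and no two of those can share a truck, so at least 11 trucks are needed.
So 11 is already optimal.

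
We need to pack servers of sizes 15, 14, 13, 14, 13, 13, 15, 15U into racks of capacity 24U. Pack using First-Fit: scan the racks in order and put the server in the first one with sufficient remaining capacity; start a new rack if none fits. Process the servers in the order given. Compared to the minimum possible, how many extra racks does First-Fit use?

0

First-Fit: [15] [14] [13] [14] [13] [13] [15] [15] → 8 racks.
8 servers exceed 12U (half the capacity), and no two of those can share a rack, so at least 8 racks are needed.
So 8 is already optimal.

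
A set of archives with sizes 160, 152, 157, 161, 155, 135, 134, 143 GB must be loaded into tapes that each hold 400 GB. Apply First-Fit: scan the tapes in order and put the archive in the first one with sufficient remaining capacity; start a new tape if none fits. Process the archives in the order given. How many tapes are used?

Put 160 GB in tape 1; 240 GB remain.
Put 152 GB in tape 1; 88 GB remain.
Put 157 GB in tape 2; 243 GB remain.
Put 161 GB in tape 2; 82 GB remain.
Put 155 GB in tape 3; 245 GB remain.
Put 135 GB in tape 3; 110 GB remain.
Put 134 GB in tape 4; 266 GB remain.
Put 143 GB in tape 4; 123 GB remain.

4 tapes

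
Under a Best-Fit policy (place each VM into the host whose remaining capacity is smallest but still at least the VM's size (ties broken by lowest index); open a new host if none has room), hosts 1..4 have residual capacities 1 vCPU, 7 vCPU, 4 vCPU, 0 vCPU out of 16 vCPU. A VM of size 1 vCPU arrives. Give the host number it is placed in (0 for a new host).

1

Hosts with room: host 1 (1 vCPU), host 2 (7 vCPU), host 3 (4 vCPU).
Tightest fit is host 1 with 1 vCPU free.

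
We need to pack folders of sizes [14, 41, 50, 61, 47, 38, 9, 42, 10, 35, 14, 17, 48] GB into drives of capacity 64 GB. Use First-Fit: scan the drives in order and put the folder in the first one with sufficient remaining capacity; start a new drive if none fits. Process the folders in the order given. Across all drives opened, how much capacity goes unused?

86

drive 1: place 14 GB, 50 GB left
drive 1: place 41 GB, 9 GB left
drive 2: place 50 GB, 14 GB left
drive 3: place 61 GB, 3 GB left
drive 4: place 47 GB, 17 GB left
drive 5: place 38 GB, 26 GB left
drive 1: place 9 GB, 0 GB left
drive 6: place 42 GB, 22 GB left
drive 2: place 10 GB, 4 GB left
drive 7: place 35 GB, 29 GB left
drive 4: place 14 GB, 3 GB left
drive 5: place 17 GB, 9 GB left
drive 8: place 48 GB, 16 GB left
8 drives × 64 GB = 512 GB; used 426 GB; unused 86 GB.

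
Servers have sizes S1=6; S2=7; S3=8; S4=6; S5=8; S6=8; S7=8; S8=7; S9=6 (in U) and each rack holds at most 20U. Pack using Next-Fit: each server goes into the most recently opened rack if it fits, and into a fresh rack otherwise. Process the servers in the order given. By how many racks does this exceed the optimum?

1

Next-Fit: [6,7] [8,6] [8,8] [8,7] [6] → 5 racks.
Total size 64U; any packing needs at least ⌈64/20⌉ = 4 racks.
An optimal packing achieves that bound: [8,8] [8,8] [7,7,6] [6,6] → 4 racks.
Excess: 5 − 4 = 1.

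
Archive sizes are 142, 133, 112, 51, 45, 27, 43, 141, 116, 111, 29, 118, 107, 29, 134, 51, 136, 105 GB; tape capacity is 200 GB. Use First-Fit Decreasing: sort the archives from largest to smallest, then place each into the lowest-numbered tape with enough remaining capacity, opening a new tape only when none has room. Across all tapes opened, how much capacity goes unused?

570

Sorted descending: 142, 141, 136, 134, 133, 118, 116, 112, 111, 107, 105, 51, 51, 45, 43, 29, 29, 27.
tape 1: place 142 GB, 58 GB left
tape 2: place 141 GB, 59 GB left
tape 3: place 136 GB, 64 GB left
tape 4: place 134 GB, 66 GB left
tape 5: place 133 GB, 67 GB left
tape 6: place 118 GB, 82 GB left
tape 7: place 116 GB, 84 GB left
tape 8: place 112 GB, 88 GB left
tape 9: place 111 GB, 89 GB left
tape 10: place 107 GB, 93 GB left
tape 11: place 105 GB, 95 GB left
tape 1: place 51 GB, 7 GB left
tape 2: place 51 GB, 8 GB left
tape 3: place 45 GB, 19 GB left
tape 4: place 43 GB, 23 GB left
tape 5: place 29 GB, 38 GB left
tape 5: place 29 GB, 9 GB left
tape 6: place 27 GB, 55 GB left
11 tapes × 200 GB = 2200 GB; used 1630 GB; unused 570 GB.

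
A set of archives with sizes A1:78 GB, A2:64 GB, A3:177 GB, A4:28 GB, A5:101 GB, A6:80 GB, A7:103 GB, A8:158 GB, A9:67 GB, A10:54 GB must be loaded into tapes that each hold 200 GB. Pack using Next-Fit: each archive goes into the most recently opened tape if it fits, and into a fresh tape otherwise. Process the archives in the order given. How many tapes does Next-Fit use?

tape 1: place A1 (78 GB), 122 GB left
tape 1: place A2 (64 GB), 58 GB left
tape 2: place A3 (177 GB), 23 GB left
tape 3: place A4 (28 GB), 172 GB left
tape 3: place A5 (101 GB), 71 GB left
tape 4: place A6 (80 GB), 120 GB left
tape 4: place A7 (103 GB), 17 GB left
tape 5: place A8 (158 GB), 42 GB left
tape 6: place A9 (67 GB), 133 GB left
tape 6: place A10 (54 GB), 79 GB left

6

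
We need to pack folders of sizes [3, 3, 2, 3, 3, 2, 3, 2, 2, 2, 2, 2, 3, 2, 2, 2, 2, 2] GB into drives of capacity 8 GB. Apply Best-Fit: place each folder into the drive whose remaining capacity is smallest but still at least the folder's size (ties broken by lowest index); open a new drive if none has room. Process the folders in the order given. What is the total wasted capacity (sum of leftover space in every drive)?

drive 1: place 3 GB, 5 GB left
drive 1: place 3 GB, 2 GB left
drive 1: place 2 GB, 0 GB left
drive 2: place 3 GB, 5 GB left
drive 2: place 3 GB, 2 GB left
drive 2: place 2 GB, 0 GB left
drive 3: place 3 GB, 5 GB left
drive 3: place 2 GB, 3 GB left
drive 3: place 2 GB, 1 GB left
drive 4: place 2 GB, 6 GB left
drive 4: place 2 GB, 4 GB left
drive 4: place 2 GB, 2 GB left
drive 5: place 3 GB, 5 GB left
drive 4: place 2 GB, 0 GB left
drive 5: place 2 GB, 3 GB left
drive 5: place 2 GB, 1 GB left
drive 6: place 2 GB, 6 GB left
drive 6: place 2 GB, 4 GB left
6 drives × 8 GB = 48 GB; used 42 GB; unused 6 GB.

6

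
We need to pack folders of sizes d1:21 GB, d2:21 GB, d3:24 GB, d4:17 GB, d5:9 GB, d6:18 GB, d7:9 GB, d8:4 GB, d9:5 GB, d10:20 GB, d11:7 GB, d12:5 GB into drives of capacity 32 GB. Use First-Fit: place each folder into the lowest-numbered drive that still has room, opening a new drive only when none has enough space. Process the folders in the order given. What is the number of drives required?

6 drives

Put d1 (21 GB) in drive 1; 11 GB remain.
Put d2 (21 GB) in drive 2; 11 GB remain.
Put d3 (24 GB) in drive 3; 8 GB remain.
Put d4 (17 GB) in drive 4; 15 GB remain.
Put d5 (9 GB) in drive 1; 2 GB remain.
Put d6 (18 GB) in drive 5; 14 GB remain.
Put d7 (9 GB) in drive 2; 2 GB remain.
Put d8 (4 GB) in drive 3; 4 GB remain.
Put d9 (5 GB) in drive 4; 10 GB remain.
Put d10 (20 GB) in drive 6; 12 GB remain.
Put d11 (7 GB) in drive 4; 3 GB remain.
Put d12 (5 GB) in drive 5; 9 GB remain.
Final drives: [21,9] [21,9] [24,4] [17,5,7] [18,5] [20].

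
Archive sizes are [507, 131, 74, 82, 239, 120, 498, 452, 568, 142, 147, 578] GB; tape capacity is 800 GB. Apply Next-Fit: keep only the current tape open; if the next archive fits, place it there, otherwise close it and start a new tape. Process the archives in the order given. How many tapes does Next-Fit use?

507 GB → tape 1 (remaining 293 GB)
131 GB → tape 1 (remaining 162 GB)
74 GB → tape 1 (remaining 88 GB)
82 GB → tape 1 (remaining 6 GB)
239 GB → tape 2 (remaining 561 GB)
120 GB → tape 2 (remaining 441 GB)
498 GB → tape 3 (remaining 302 GB)
452 GB → tape 4 (remaining 348 GB)
568 GB → tape 5 (remaining 232 GB)
142 GB → tape 5 (remaining 90 GB)
147 GB → tape 6 (remaining 653 GB)
578 GB → tape 6 (remaining 75 GB)
Final tapes: [507,131,74,82] [239,120] [498] [452] [568,142] [147,578].

6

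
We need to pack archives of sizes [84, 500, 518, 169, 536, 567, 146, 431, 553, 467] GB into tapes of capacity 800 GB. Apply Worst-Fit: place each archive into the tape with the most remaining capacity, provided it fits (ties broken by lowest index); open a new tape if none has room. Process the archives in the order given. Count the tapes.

Put 84 GB in tape 1; 716 GB remain.
Put 500 GB in tape 1; 216 GB remain.
Put 518 GB in tape 2; 282 GB remain.
Put 169 GB in tape 2; 113 GB remain.
Put 536 GB in tape 3; 264 GB remain.
Put 567 GB in tape 4; 233 GB remain.
Put 146 GB in tape 3; 118 GB remain.
Put 431 GB in tape 5; 369 GB remain.
Put 553 GB in tape 6; 247 GB remain.
Put 467 GB in tape 7; 333 GB remain.
Final tapes: [84,500] [518,169] [536,146] [567] [431] [553] [467].

7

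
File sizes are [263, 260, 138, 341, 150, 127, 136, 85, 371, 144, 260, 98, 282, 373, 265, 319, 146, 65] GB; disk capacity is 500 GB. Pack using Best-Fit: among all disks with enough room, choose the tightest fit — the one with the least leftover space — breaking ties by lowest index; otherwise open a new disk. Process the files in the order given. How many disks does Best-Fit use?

10

Put 263 GB in disk 1; 237 GB remain.
Put 260 GB in disk 2; 240 GB remain.
Put 138 GB in disk 1; 99 GB remain.
Put 341 GB in disk 3; 159 GB remain.
Put 150 GB in disk 3; 9 GB remain.
Put 127 GB in disk 2; 113 GB remain.
Put 136 GB in disk 4; 364 GB remain.
Put 85 GB in disk 1; 14 GB remain.
Put 371 GB in disk 5; 129 GB remain.
Put 144 GB in disk 4; 220 GB remain.
Put 260 GB in disk 6; 240 GB remain.
Put 98 GB in disk 2; 15 GB remain.
Put 282 GB in disk 7; 218 GB remain.
Put 373 GB in disk 8; 127 GB remain.
Put 265 GB in disk 9; 235 GB remain.
Put 319 GB in disk 10; 181 GB remain.
Put 146 GB in disk 10; 35 GB remain.
Put 65 GB in disk 8; 62 GB remain.
Final disks: [263,138,85] [260,127,98] [341,150] [136,144] [371] [260] [282] [373,65] [265] [319,146].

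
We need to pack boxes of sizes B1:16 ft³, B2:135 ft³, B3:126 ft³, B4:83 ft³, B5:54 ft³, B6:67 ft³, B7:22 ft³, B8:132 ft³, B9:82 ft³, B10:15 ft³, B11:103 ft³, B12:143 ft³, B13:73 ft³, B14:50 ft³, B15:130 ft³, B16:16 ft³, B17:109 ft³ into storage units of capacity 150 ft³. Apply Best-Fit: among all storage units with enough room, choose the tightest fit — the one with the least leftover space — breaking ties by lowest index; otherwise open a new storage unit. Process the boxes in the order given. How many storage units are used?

11

B1 (16 ft³) → storage unit 1 (remaining 134 ft³)
B2 (135 ft³) → storage unit 2 (remaining 15 ft³)
B3 (126 ft³) → storage unit 1 (remaining 8 ft³)
B4 (83 ft³) → storage unit 3 (remaining 67 ft³)
B5 (54 ft³) → storage unit 3 (remaining 13 ft³)
B6 (67 ft³) → storage unit 4 (remaining 83 ft³)
B7 (22 ft³) → storage unit 4 (remaining 61 ft³)
B8 (132 ft³) → storage unit 5 (remaining 18 ft³)
B9 (82 ft³) → storage unit 6 (remaining 68 ft³)
B10 (15 ft³) → storage unit 2 (remaining 0 ft³)
B11 (103 ft³) → storage unit 7 (remaining 47 ft³)
B12 (143 ft³) → storage unit 8 (remaining 7 ft³)
B13 (73 ft³) → storage unit 9 (remaining 77 ft³)
B14 (50 ft³) → storage unit 4 (remaining 11 ft³)
B15 (130 ft³) → storage unit 10 (remaining 20 ft³)
B16 (16 ft³) → storage unit 5 (remaining 2 ft³)
B17 (109 ft³) → storage unit 11 (remaining 41 ft³)
Final storage units: [16,126] [135,15] [83,54] [67,22,50] [132,16] [82] [103] [143] [73] [130] [109].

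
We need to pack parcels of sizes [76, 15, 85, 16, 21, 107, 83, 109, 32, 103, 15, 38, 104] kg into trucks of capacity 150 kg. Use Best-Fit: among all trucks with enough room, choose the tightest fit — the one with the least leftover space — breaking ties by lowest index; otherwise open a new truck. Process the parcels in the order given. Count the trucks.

Put 76 kg in truck 1; 74 kg remain.
Put 15 kg in truck 1; 59 kg remain.
Put 85 kg in truck 2; 65 kg remain.
Put 16 kg in truck 1; 43 kg remain.
Put 21 kg in truck 1; 22 kg remain.
Put 107 kg in truck 3; 43 kg remain.
Put 83 kg in truck 4; 67 kg remain.
Put 109 kg in truck 5; 41 kg remain.
Put 32 kg in truck 5; 9 kg remain.
Put 103 kg in truck 6; 47 kg remain.
Put 15 kg in truck 1; 7 kg remain.
Put 38 kg in truck 3; 5 kg remain.
Put 104 kg in truck 7; 46 kg remain.
Final trucks: [76,15,16,21,15] [85] [107,38] [83] [109,32] [103] [104].

7 trucks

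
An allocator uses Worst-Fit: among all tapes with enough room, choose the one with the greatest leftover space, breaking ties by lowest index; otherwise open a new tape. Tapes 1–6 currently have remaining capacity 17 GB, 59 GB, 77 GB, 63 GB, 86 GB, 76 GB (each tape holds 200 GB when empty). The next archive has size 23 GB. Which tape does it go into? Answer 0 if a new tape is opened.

5

Tapes with room: tape 2 (59 GB), tape 3 (77 GB), tape 4 (63 GB), tape 5 (86 GB), tape 6 (76 GB).
Most room is tape 5 with 86 GB free.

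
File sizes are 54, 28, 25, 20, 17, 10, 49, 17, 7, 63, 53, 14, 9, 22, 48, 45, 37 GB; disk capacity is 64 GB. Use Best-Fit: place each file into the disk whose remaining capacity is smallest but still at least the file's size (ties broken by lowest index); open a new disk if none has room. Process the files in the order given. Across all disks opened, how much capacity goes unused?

disk 1: place 54 GB, 10 GB left
disk 2: place 28 GB, 36 GB left
disk 2: place 25 GB, 11 GB left
disk 3: place 20 GB, 44 GB left
disk 3: place 17 GB, 27 GB left
disk 1: place 10 GB, 0 GB left
disk 4: place 49 GB, 15 GB left
disk 3: place 17 GB, 10 GB left
disk 3: place 7 GB, 3 GB left
disk 5: place 63 GB, 1 GB left
disk 6: place 53 GB, 11 GB left
disk 4: place 14 GB, 1 GB left
disk 2: place 9 GB, 2 GB left
disk 7: place 22 GB, 42 GB left
disk 8: place 48 GB, 16 GB left
disk 9: place 45 GB, 19 GB left
disk 7: place 37 GB, 5 GB left
9 disks × 64 GB = 576 GB; used 518 GB; unused 58 GB.

58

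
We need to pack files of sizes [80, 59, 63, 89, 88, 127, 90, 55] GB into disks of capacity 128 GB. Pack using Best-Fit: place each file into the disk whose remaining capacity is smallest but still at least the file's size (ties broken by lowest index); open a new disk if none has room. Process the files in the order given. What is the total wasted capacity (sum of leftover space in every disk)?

80 GB → disk 1 (remaining 48 GB)
59 GB → disk 2 (remaining 69 GB)
63 GB → disk 2 (remaining 6 GB)
89 GB → disk 3 (remaining 39 GB)
88 GB → disk 4 (remaining 40 GB)
127 GB → disk 5 (remaining 1 GB)
90 GB → disk 6 (remaining 38 GB)
55 GB → disk 7 (remaining 73 GB)
7 disks × 128 GB = 896 GB; used 651 GB; unused 245 GB.

245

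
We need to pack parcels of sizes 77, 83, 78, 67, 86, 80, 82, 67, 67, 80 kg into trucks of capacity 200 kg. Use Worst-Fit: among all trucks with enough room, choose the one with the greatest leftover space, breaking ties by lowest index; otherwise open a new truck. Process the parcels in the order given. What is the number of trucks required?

truck 1: place 77 kg, 123 kg left
truck 1: place 83 kg, 40 kg left
truck 2: place 78 kg, 122 kg left
truck 2: place 67 kg, 55 kg left
truck 3: place 86 kg, 114 kg left
truck 3: place 80 kg, 34 kg left
truck 4: place 82 kg, 118 kg left
truck 4: place 67 kg, 51 kg left
truck 5: place 67 kg, 133 kg left
truck 5: place 80 kg, 53 kg left
Final trucks: [77,83] [78,67] [86,80] [82,67] [67,80].

5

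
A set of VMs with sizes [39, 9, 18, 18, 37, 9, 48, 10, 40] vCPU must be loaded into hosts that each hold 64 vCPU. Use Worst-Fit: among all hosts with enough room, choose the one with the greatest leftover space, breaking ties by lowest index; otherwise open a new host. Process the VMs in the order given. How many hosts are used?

39 vCPU → host 1 (remaining 25 vCPU)
9 vCPU → host 1 (remaining 16 vCPU)
18 vCPU → host 2 (remaining 46 vCPU)
18 vCPU → host 2 (remaining 28 vCPU)
37 vCPU → host 3 (remaining 27 vCPU)
9 vCPU → host 2 (remaining 19 vCPU)
48 vCPU → host 4 (remaining 16 vCPU)
10 vCPU → host 3 (remaining 17 vCPU)
40 vCPU → host 5 (remaining 24 vCPU)
Final hosts: [39,9] [18,18,9] [37,10] [48] [40].

5 hosts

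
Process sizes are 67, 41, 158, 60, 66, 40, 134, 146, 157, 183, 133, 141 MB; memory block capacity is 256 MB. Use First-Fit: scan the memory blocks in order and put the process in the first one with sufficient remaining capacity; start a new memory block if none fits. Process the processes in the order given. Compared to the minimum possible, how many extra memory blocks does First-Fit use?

First-Fit: [67,41,60,66] [158,40] [134] [146] [157] [183] [133] [141] → 8 memory blocks.
7 processes exceed 128 MB (half the capacity), and no two of those can share a memory block, so at least 7 memory blocks are needed.
An optimal packing achieves that bound: [183,67] [158,66] [157,60] [146,41,40] [141] [134] [133] → 7 memory blocks.
Excess: 8 − 7 = 1.

1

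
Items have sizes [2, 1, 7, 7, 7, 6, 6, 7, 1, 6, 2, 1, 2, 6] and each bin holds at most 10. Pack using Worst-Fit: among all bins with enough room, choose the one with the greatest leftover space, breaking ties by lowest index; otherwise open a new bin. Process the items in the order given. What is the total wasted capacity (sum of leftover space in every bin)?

2 → bin 1 (remaining 8)
1 → bin 1 (remaining 7)
7 → bin 1 (remaining 0)
7 → bin 2 (remaining 3)
7 → bin 3 (remaining 3)
6 → bin 4 (remaining 4)
6 → bin 5 (remaining 4)
7 → bin 6 (remaining 3)
1 → bin 4 (remaining 3)
6 → bin 7 (remaining 4)
2 → bin 5 (remaining 2)
1 → bin 7 (remaining 3)
2 → bin 2 (remaining 1)
6 → bin 8 (remaining 4)
8 bins × 10 = 80; used 61; unused 19.

19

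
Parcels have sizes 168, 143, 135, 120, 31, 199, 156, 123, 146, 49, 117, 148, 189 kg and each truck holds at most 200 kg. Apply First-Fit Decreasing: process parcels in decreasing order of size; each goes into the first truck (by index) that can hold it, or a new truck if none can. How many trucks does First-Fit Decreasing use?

11

Sorted descending: 199, 189, 168, 156, 148, 146, 143, 135, 123, 120, 117, 49, 31.
Put 199 kg in truck 1; 1 kg remain.
Put 189 kg in truck 2; 11 kg remain.
Put 168 kg in truck 3; 32 kg remain.
Put 156 kg in truck 4; 44 kg remain.
Put 148 kg in truck 5; 52 kg remain.
Put 146 kg in truck 6; 54 kg remain.
Put 143 kg in truck 7; 57 kg remain.
Put 135 kg in truck 8; 65 kg remain.
Put 123 kg in truck 9; 77 kg remain.
Put 120 kg in truck 10; 80 kg remain.
Put 117 kg in truck 11; 83 kg remain.
Put 49 kg in truck 5; 3 kg remain.
Put 31 kg in truck 3; 1 kg remain.
Final trucks: [199] [189] [168,31] [156] [148,49] [146] [143] [135] [123] [120] [117].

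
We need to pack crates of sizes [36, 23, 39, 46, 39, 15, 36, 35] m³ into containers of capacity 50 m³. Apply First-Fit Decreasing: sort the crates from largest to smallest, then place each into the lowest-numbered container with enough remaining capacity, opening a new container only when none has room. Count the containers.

Sorted descending: 46, 39, 39, 36, 36, 35, 23, 15.
container 1: place 46 m³, 4 m³ left
container 2: place 39 m³, 11 m³ left
container 3: place 39 m³, 11 m³ left
container 4: place 36 m³, 14 m³ left
container 5: place 36 m³, 14 m³ left
container 6: place 35 m³, 15 m³ left
container 7: place 23 m³, 27 m³ left
container 6: place 15 m³, 0 m³ left
Final containers: [46] [39] [39] [36] [36] [35,15] [23].

7 containers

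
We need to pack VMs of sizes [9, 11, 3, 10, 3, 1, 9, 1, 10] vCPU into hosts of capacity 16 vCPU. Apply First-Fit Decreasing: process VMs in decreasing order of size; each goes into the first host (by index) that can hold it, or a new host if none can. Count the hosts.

5

Sorted descending: 11, 10, 10, 9, 9, 3, 3, 1, 1.
11 vCPU → host 1 (remaining 5 vCPU)
10 vCPU → host 2 (remaining 6 vCPU)
10 vCPU → host 3 (remaining 6 vCPU)
9 vCPU → host 4 (remaining 7 vCPU)
9 vCPU → host 5 (remaining 7 vCPU)
3 vCPU → host 1 (remaining 2 vCPU)
3 vCPU → host 2 (remaining 3 vCPU)
1 vCPU → host 1 (remaining 1 vCPU)
1 vCPU → host 1 (remaining 0 vCPU)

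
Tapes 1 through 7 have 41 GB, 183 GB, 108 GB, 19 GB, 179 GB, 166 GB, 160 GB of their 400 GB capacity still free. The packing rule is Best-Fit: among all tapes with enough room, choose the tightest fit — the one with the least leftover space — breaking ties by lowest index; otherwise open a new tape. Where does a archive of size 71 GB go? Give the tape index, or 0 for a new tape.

Tapes with room: tape 2 (183 GB), tape 3 (108 GB), tape 5 (179 GB), tape 6 (166 GB), tape 7 (160 GB).
Tightest fit is tape 3 with 108 GB free.

3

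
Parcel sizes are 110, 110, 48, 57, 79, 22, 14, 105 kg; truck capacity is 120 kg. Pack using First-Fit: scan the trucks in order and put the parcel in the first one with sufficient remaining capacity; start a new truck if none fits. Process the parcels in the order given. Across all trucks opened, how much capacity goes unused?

55

110 kg → truck 1 (remaining 10 kg)
110 kg → truck 2 (remaining 10 kg)
48 kg → truck 3 (remaining 72 kg)
57 kg → truck 3 (remaining 15 kg)
79 kg → truck 4 (remaining 41 kg)
22 kg → truck 4 (remaining 19 kg)
14 kg → truck 3 (remaining 1 kg)
105 kg → truck 5 (remaining 15 kg)
5 trucks × 120 kg = 600 kg; used 545 kg; unused 55 kg.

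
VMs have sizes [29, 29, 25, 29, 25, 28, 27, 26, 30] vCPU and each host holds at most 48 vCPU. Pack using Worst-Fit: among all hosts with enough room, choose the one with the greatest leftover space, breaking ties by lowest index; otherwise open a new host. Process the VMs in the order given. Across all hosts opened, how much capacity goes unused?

184

Put 29 vCPU in host 1; 19 vCPU remain.
Put 29 vCPU in host 2; 19 vCPU remain.
Put 25 vCPU in host 3; 23 vCPU remain.
Put 29 vCPU in host 4; 19 vCPU remain.
Put 25 vCPU in host 5; 23 vCPU remain.
Put 28 vCPU in host 6; 20 vCPU remain.
Put 27 vCPU in host 7; 21 vCPU remain.
Put 26 vCPU in host 8; 22 vCPU remain.
Put 30 vCPU in host 9; 18 vCPU remain.
9 hosts × 48 vCPU = 432 vCPU; used 248 vCPU; unused 184 vCPU.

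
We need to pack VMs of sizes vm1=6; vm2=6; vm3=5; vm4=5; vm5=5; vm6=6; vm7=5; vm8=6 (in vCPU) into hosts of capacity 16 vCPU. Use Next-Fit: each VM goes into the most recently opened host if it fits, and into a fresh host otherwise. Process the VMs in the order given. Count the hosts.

host 1: place vm1 (6 vCPU), 10 vCPU left
host 1: place vm2 (6 vCPU), 4 vCPU left
host 2: place vm3 (5 vCPU), 11 vCPU left
host 2: place vm4 (5 vCPU), 6 vCPU left
host 2: place vm5 (5 vCPU), 1 vCPU left
host 3: place vm6 (6 vCPU), 10 vCPU left
host 3: place vm7 (5 vCPU), 5 vCPU left
host 4: place vm8 (6 vCPU), 10 vCPU left

4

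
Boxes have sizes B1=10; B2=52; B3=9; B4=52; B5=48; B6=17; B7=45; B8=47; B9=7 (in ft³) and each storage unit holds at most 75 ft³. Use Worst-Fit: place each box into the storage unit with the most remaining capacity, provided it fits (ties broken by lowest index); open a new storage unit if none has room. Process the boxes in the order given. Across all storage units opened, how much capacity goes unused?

B1 (10 ft³) → storage unit 1 (remaining 65 ft³)
B2 (52 ft³) → storage unit 1 (remaining 13 ft³)
B3 (9 ft³) → storage unit 1 (remaining 4 ft³)
B4 (52 ft³) → storage unit 2 (remaining 23 ft³)
B5 (48 ft³) → storage unit 3 (remaining 27 ft³)
B6 (17 ft³) → storage unit 3 (remaining 10 ft³)
B7 (45 ft³) → storage unit 4 (remaining 30 ft³)
B8 (47 ft³) → storage unit 5 (remaining 28 ft³)
B9 (7 ft³) → storage unit 4 (remaining 23 ft³)
5 storage units × 75 ft³ = 375 ft³; used 287 ft³; unused 88 ft³.

88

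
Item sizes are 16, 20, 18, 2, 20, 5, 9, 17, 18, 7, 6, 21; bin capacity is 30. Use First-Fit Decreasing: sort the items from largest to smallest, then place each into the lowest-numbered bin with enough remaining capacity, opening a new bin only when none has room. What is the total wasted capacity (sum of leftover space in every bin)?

Sorted descending: 21, 20, 20, 18, 18, 17, 16, 9, 7, 6, 5, 2.
21 → bin 1 (remaining 9)
20 → bin 2 (remaining 10)
20 → bin 3 (remaining 10)
18 → bin 4 (remaining 12)
18 → bin 5 (remaining 12)
17 → bin 6 (remaining 13)
16 → bin 7 (remaining 14)
9 → bin 1 (remaining 0)
7 → bin 2 (remaining 3)
6 → bin 3 (remaining 4)
5 → bin 4 (remaining 7)
2 → bin 2 (remaining 1)
7 bins × 30 = 210; used 159; unused 51.

51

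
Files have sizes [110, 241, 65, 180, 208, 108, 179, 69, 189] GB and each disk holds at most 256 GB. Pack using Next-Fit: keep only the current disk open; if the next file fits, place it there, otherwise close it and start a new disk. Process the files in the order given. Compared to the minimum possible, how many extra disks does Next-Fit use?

1

Next-Fit: [110] [241] [65,180] [208] [108] [179,69] [189] → 7 disks.
Total size 1349 GB; any packing needs at least ⌈1349/256⌉ = 6 disks.
An optimal packing achieves that bound: [241] [208] [189,65] [180,69] [179] [110,108] → 6 disks.
Excess: 7 − 6 = 1.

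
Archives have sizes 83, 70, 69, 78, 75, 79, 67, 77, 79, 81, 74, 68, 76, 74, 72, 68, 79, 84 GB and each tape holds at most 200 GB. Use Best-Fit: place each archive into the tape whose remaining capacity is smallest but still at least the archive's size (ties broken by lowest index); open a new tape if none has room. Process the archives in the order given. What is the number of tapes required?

tape 1: place 83 GB, 117 GB left
tape 1: place 70 GB, 47 GB left
tape 2: place 69 GB, 131 GB left
tape 2: place 78 GB, 53 GB left
tape 3: place 75 GB, 125 GB left
tape 3: place 79 GB, 46 GB left
tape 4: place 67 GB, 133 GB left
tape 4: place 77 GB, 56 GB left
tape 5: place 79 GB, 121 GB left
tape 5: place 81 GB, 40 GB left
tape 6: place 74 GB, 126 GB left
tape 6: place 68 GB, 58 GB left
tape 7: place 76 GB, 124 GB left
tape 7: place 74 GB, 50 GB left
tape 8: place 72 GB, 128 GB left
tape 8: place 68 GB, 60 GB left
tape 9: place 79 GB, 121 GB left
tape 9: place 84 GB, 37 GB left
Final tapes: [83,70] [69,78] [75,79] [67,77] [79,81] [74,68] [76,74] [72,68] [79,84].

9 tapes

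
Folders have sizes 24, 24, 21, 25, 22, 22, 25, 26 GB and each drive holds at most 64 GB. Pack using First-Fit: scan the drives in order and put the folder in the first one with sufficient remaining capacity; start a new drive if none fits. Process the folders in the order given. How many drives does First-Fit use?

drive 1: place 24 GB, 40 GB left
drive 1: place 24 GB, 16 GB left
drive 2: place 21 GB, 43 GB left
drive 2: place 25 GB, 18 GB left
drive 3: place 22 GB, 42 GB left
drive 3: place 22 GB, 20 GB left
drive 4: place 25 GB, 39 GB left
drive 4: place 26 GB, 13 GB left

4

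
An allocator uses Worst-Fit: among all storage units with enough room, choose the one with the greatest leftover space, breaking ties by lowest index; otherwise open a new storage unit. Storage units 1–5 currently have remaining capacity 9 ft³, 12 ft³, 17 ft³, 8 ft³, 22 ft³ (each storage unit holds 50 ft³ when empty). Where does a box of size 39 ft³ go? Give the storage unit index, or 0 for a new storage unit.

No storage unit has ≥ 39 ft³ free, so a new storage unit is opened.

0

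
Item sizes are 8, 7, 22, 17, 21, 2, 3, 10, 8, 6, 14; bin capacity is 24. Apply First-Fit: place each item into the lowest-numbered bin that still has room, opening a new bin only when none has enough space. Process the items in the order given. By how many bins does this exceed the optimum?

1

First-Fit: [8,7,2,3] [22] [17,6] [21] [10,8] [14] → 6 bins.
Total size 118; any packing needs at least ⌈118/24⌉ = 5 bins.
An optimal packing achieves that bound: [22,2] [21,3] [17,7] [14,10] [8,8,6] → 5 bins.
Excess: 6 − 5 = 1.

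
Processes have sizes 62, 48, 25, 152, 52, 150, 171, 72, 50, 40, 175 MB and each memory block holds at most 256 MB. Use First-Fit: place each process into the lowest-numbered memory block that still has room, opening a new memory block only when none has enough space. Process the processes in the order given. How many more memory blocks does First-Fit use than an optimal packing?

1

First-Fit: [62,48,25,52,50] [152,72] [150,40] [171] [175] → 5 memory blocks.
Total size 997 MB; any packing needs at least ⌈997/256⌉ = 4 memory blocks.
An optimal packing achieves that bound: [175,72] [171,52,25] [152,62,40] [150,50,48] → 4 memory blocks.
Excess: 5 − 4 = 1.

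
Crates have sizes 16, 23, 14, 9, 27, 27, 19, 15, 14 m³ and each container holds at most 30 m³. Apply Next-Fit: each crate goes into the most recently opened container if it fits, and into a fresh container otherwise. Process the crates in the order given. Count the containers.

Put 16 m³ in container 1; 14 m³ remain.
Put 23 m³ in container 2; 7 m³ remain.
Put 14 m³ in container 3; 16 m³ remain.
Put 9 m³ in container 3; 7 m³ remain.
Put 27 m³ in container 4; 3 m³ remain.
Put 27 m³ in container 5; 3 m³ remain.
Put 19 m³ in container 6; 11 m³ remain.
Put 15 m³ in container 7; 15 m³ remain.
Put 14 m³ in container 7; 1 m³ remain.

7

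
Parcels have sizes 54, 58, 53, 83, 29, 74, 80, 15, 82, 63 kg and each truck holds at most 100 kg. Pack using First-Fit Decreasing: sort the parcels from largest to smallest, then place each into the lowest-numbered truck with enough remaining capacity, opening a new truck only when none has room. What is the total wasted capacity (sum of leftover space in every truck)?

Sorted descending: 83, 82, 80, 74, 63, 58, 54, 53, 29, 15.
Put 83 kg in truck 1; 17 kg remain.
Put 82 kg in truck 2; 18 kg remain.
Put 80 kg in truck 3; 20 kg remain.
Put 74 kg in truck 4; 26 kg remain.
Put 63 kg in truck 5; 37 kg remain.
Put 58 kg in truck 6; 42 kg remain.
Put 54 kg in truck 7; 46 kg remain.
Put 53 kg in truck 8; 47 kg remain.
Put 29 kg in truck 5; 8 kg remain.
Put 15 kg in truck 1; 2 kg remain.
8 trucks × 100 kg = 800 kg; used 591 kg; unused 209 kg.

209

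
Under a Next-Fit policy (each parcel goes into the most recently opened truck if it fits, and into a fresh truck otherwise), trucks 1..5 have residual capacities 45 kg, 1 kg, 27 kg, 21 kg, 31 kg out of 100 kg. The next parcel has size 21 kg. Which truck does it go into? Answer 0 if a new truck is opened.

Next-Fit only looks at truck 5, which has 31 kg free.
21 kg fits there.

5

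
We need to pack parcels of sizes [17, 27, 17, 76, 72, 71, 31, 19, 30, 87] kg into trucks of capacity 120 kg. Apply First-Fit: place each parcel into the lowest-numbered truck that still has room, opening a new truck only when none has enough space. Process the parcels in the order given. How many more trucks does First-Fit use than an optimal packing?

1

First-Fit: [17,27,17,31,19] [76,30] [72] [71] [87] → 5 trucks.
Total size 447 kg; any packing needs at least ⌈447/120⌉ = 4 trucks.
An optimal packing achieves that bound: [87,31] [76,30] [72,27,19] [71,17,17] → 4 trucks.
Excess: 5 − 4 = 1.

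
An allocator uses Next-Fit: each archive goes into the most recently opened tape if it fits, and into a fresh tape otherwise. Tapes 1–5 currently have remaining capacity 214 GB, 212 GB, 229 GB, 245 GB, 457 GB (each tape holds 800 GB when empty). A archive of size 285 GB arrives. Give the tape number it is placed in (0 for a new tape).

5

Next-Fit only looks at tape 5, which has 457 GB free.
285 GB fits there.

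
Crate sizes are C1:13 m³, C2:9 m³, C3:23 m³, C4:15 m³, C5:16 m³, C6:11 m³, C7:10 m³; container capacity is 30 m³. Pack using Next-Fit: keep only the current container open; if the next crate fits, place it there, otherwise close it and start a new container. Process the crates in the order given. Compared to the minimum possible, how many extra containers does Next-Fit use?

Next-Fit: [13,9] [23] [15] [16,11] [10] → 5 containers.
Total size 97 m³; any packing needs at least ⌈97/30⌉ = 4 containers.
An optimal packing achieves that bound: [23] [16,13] [15,11] [10,9] → 4 containers.
Excess: 5 − 4 = 1.

1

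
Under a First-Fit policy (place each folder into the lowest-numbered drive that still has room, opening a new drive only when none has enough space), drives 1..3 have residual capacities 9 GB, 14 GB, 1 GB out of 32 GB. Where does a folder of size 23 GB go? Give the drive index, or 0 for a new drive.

0

No drive has ≥ 23 GB free, so a new drive is opened.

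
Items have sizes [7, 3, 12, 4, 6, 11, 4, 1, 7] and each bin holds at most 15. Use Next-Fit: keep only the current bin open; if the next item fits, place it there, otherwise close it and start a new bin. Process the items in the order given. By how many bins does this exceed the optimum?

Next-Fit: [7,3] [12] [4,6] [11,4] [1,7] → 5 bins.
Total size 55; any packing needs at least ⌈55/15⌉ = 4 bins.
An optimal packing achieves that bound: [12,3] [11,4] [7,7,1] [6,4] → 4 bins.
Excess: 5 − 4 = 1.

1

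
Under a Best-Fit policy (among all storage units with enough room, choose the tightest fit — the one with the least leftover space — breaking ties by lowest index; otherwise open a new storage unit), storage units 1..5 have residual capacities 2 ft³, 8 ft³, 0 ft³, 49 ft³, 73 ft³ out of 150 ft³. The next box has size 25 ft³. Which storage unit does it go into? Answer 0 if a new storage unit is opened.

4

Storage units with room: storage unit 4 (49 ft³), storage unit 5 (73 ft³).
Tightest fit is storage unit 4 with 49 ft³ free.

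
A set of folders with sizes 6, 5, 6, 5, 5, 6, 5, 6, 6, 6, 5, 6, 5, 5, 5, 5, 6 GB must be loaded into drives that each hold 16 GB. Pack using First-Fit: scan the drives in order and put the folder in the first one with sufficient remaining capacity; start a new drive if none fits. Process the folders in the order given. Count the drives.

7 drives

Put 6 GB in drive 1; 10 GB remain.
Put 5 GB in drive 1; 5 GB remain.
Put 6 GB in drive 2; 10 GB remain.
Put 5 GB in drive 1; 0 GB remain.
Put 5 GB in drive 2; 5 GB remain.
Put 6 GB in drive 3; 10 GB remain.
Put 5 GB in drive 2; 0 GB remain.
Put 6 GB in drive 3; 4 GB remain.
Put 6 GB in drive 4; 10 GB remain.
Put 6 GB in drive 4; 4 GB remain.
Put 5 GB in drive 5; 11 GB remain.
Put 6 GB in drive 5; 5 GB remain.
Put 5 GB in drive 5; 0 GB remain.
Put 5 GB in drive 6; 11 GB remain.
Put 5 GB in drive 6; 6 GB remain.
Put 5 GB in drive 6; 1 GB remain.
Put 6 GB in drive 7; 10 GB remain.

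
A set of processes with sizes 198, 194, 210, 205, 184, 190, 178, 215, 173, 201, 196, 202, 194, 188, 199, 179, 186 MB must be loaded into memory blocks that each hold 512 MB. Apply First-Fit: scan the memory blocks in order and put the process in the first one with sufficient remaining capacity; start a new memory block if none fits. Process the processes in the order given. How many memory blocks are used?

9

Put 198 MB in memory block 1; 314 MB remain.
Put 194 MB in memory block 1; 120 MB remain.
Put 210 MB in memory block 2; 302 MB remain.
Put 205 MB in memory block 2; 97 MB remain.
Put 184 MB in memory block 3; 328 MB remain.
Put 190 MB in memory block 3; 138 MB remain.
Put 178 MB in memory block 4; 334 MB remain.
Put 215 MB in memory block 4; 119 MB remain.
Put 173 MB in memory block 5; 339 MB remain.
Put 201 MB in memory block 5; 138 MB remain.
Put 196 MB in memory block 6; 316 MB remain.
Put 202 MB in memory block 6; 114 MB remain.
Put 194 MB in memory block 7; 318 MB remain.
Put 188 MB in memory block 7; 130 MB remain.
Put 199 MB in memory block 8; 313 MB remain.
Put 179 MB in memory block 8; 134 MB remain.
Put 186 MB in memory block 9; 326 MB remain.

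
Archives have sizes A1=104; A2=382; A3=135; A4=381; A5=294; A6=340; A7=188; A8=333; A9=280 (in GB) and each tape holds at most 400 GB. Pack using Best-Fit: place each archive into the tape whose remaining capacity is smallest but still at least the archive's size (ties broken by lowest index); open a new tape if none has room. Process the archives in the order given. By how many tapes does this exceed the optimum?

Best-Fit: [104,135] [382] [381] [294] [340] [188] [333] [280] → 8 tapes.
Total size 2437 GB; any packing needs at least ⌈2437/400⌉ = 7 tapes.
An optimal packing achieves that bound: [382] [381] [340] [333] [294,104] [280] [188,135] → 7 tapes.
Excess: 8 − 7 = 1.

1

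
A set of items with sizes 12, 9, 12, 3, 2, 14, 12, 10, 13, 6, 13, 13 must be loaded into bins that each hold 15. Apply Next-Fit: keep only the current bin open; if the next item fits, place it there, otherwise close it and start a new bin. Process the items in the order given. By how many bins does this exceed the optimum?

2

Next-Fit: [12] [9] [12,3] [2] [14] [12] [10] [13] [6] [13] [13] → 11 bins.
9 items exceed 7.5 (half the capacity), and no two of those can share a bin, so at least 9 bins are needed.
An optimal packing achieves that bound: [14] [13,2] [13] [13] [12,3] [12] [12] [10] [9,6] → 9 bins.
Excess: 11 − 9 = 2.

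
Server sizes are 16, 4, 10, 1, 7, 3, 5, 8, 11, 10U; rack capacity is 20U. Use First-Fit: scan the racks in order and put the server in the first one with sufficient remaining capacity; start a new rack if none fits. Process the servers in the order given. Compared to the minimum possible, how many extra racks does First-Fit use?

First-Fit: [16,4] [10,1,7] [3,5,8] [11] [10] → 5 racks.
Total size 75U; any packing needs at least ⌈75/20⌉ = 4 racks.
An optimal packing achieves that bound: [16,4] [11,8,1] [10,10] [7,5,3] → 4 racks.
Excess: 5 − 4 = 1.

1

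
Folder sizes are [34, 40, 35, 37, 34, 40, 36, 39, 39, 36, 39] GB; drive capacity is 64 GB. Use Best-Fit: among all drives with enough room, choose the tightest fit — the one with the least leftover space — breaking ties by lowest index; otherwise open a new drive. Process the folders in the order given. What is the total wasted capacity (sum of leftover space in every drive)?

34 GB → drive 1 (remaining 30 GB)
40 GB → drive 2 (remaining 24 GB)
35 GB → drive 3 (remaining 29 GB)
37 GB → drive 4 (remaining 27 GB)
34 GB → drive 5 (remaining 30 GB)
40 GB → drive 6 (remaining 24 GB)
36 GB → drive 7 (remaining 28 GB)
39 GB → drive 8 (remaining 25 GB)
39 GB → drive 9 (remaining 25 GB)
36 GB → drive 10 (remaining 28 GB)
39 GB → drive 11 (remaining 25 GB)
11 drives × 64 GB = 704 GB; used 409 GB; unused 295 GB.

295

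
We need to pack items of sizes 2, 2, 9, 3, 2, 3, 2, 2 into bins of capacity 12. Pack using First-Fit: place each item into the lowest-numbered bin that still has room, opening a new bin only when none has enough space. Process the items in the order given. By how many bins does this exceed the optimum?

First-Fit: [2,2,3,2,3] [9,2] [2] → 3 bins.
Total size 25; any packing needs at least ⌈25/12⌉ = 3 bins.
So 3 is already optimal.

0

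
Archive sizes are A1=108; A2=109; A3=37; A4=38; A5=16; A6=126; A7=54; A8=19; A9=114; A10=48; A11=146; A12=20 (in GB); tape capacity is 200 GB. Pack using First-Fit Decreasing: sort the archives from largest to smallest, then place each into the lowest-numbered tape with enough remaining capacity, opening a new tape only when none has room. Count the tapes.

Sorted descending: 146, 126, 114, 109, 108, 54, 48, 38, 37, 20, 19, 16.
146 GB → tape 1 (remaining 54 GB)
126 GB → tape 2 (remaining 74 GB)
114 GB → tape 3 (remaining 86 GB)
109 GB → tape 4 (remaining 91 GB)
108 GB → tape 5 (remaining 92 GB)
54 GB → tape 1 (remaining 0 GB)
48 GB → tape 2 (remaining 26 GB)
38 GB → tape 3 (remaining 48 GB)
37 GB → tape 3 (remaining 11 GB)
20 GB → tape 2 (remaining 6 GB)
19 GB → tape 4 (remaining 72 GB)
16 GB → tape 4 (remaining 56 GB)

5 tapes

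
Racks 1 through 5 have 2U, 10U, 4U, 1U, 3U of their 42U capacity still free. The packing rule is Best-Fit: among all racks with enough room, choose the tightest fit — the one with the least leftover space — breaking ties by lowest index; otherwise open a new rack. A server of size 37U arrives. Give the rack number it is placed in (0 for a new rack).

No rack has ≥ 37U free, so a new rack is opened.

0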